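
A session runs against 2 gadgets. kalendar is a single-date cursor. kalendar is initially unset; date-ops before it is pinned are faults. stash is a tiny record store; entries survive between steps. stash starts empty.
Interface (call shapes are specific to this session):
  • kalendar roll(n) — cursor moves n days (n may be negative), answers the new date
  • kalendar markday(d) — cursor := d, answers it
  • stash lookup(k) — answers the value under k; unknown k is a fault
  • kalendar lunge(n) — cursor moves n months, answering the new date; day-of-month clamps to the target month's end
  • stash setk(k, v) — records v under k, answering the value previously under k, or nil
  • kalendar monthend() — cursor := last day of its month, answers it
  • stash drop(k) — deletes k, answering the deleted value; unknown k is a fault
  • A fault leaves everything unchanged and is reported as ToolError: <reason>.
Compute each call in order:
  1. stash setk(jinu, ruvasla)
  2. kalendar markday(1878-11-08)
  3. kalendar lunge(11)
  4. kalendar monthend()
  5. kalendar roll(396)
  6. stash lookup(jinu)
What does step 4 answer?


;; 1. stash setk(jinu, ruvasla) == nil
;; 2. kalendar markday(1878-11-08) == 1878-11-08
;; 3. kalendar lunge(11) == 1879-10-08
;; 4. kalendar monthend() == 1879-10-31
;; 5. kalendar roll(396) == 1880-11-30
;; 6. stash lookup(jinu) == ruvasla

Answer: 1879-10-31


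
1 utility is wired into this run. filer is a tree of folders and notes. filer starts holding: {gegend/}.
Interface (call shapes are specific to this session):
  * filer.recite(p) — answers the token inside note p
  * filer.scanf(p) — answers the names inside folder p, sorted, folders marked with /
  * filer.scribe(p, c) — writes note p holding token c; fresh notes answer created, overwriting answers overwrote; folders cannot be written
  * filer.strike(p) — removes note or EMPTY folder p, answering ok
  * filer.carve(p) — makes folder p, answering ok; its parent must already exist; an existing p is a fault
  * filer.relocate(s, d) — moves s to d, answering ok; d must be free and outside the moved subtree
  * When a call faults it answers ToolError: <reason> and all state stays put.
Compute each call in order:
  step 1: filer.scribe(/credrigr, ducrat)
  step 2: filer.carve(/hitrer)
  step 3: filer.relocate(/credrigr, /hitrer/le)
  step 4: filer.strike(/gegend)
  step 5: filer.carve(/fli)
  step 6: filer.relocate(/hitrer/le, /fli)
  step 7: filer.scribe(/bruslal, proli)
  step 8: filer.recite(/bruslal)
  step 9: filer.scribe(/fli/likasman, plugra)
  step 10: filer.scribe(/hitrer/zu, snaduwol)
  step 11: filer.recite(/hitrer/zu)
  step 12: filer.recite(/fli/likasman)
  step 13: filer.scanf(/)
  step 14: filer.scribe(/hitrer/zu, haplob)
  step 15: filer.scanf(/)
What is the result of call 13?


Answer: [bruslal, fli/, hitrer/]

Derivation:
Calling scribe passing /credrigr, ducrat: created.
Now I run carve passing /hitrer: ok.
Calling relocate passing /credrigr, /hitrer/le, → ok.
Invoking strike passing /gegend, and observe ok.
I run carve passing /fli, → ok.
Now I run relocate passing /hitrer/le, /fli, and observe ToolError: exists.
I run scribe passing /bruslal, proli, and observe created.
I try recite passing /bruslal, and see proli.
I try scribe passing /fli/likasman, plugra, → created.
Calling scribe passing /hitrer/zu, snaduwol: created.
Then recite passing /hitrer/zu, — result: snaduwol.
I run recite passing /fli/likasman, — result: plugra.
I call scanf passing /, and see [bruslal, fli/, hitrer/].
I invoke scribe passing /hitrer/zu, haplob, and get overwrote.
Next I call scanf passing /: [bruslal, fli/, hitrer/].


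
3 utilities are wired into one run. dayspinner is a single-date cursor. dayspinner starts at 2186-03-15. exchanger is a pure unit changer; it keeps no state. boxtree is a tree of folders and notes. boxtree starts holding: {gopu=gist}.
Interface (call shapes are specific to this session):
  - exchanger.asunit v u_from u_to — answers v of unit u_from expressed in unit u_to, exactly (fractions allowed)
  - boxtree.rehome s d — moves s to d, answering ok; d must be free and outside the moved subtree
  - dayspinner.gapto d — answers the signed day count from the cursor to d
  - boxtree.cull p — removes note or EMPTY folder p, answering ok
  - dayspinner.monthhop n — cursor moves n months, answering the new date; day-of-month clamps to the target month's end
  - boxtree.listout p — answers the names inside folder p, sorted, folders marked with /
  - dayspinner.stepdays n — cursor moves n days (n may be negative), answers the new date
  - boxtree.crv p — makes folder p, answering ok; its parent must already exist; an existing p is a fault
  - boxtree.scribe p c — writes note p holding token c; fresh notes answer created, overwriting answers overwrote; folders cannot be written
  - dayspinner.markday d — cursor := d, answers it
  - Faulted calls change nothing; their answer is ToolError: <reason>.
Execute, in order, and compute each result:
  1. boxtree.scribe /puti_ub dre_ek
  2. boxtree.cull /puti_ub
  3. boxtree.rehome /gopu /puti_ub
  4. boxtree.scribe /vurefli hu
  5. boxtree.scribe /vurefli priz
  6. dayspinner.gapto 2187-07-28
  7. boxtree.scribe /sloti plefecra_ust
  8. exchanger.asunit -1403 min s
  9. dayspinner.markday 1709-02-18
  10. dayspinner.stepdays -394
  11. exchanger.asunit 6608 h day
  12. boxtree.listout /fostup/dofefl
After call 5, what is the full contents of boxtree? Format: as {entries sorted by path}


CALL boxtree.scribe[p=/puti_ub; c=dre_ek]
RET  created
CALL boxtree.cull[p=/puti_ub]
RET  ok
CALL boxtree.rehome[s=/gopu; d=/puti_ub]
RET  ok
CALL boxtree.scribe[p=/vurefli; c=hu]
RET  created
CALL boxtree.scribe[p=/vurefli; c=priz]
RET  overwrote
CALL dayspinner.gapto[d=2187-07-28]
RET  500
CALL boxtree.scribe[p=/sloti; c=plefecra_ust]
RET  created
CALL exchanger.asunit[v=-1403; u_from=min; u_to=s]
RET  -84180
CALL dayspinner.markday[d=1709-02-18]
RET  1709-02-18
CALL dayspinner.stepdays[n=-394]
RET  1708-01-21
CALL exchanger.asunit[v=6608; u_from=h; u_to=day]
RET  826/3
CALL boxtree.listout[p=/fostup/dofefl]
RET  ToolError: not found

Answer: {puti_ub=gist, vurefli=priz}


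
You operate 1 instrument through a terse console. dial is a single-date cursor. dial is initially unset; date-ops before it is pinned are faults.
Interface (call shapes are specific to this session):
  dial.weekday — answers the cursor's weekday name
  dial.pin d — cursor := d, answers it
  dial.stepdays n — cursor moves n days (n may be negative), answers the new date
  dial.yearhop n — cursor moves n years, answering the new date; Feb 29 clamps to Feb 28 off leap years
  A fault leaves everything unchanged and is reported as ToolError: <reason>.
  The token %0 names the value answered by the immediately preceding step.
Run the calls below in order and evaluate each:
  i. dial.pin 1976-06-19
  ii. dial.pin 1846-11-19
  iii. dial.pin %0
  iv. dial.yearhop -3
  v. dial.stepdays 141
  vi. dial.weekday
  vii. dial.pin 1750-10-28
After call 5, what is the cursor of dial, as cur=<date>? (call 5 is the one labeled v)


% dial.pin d→1976-06-19
= 1976-06-19
% dial.pin d→1846-11-19
= 1846-11-19
% dial.pin d→%0
= 1846-11-19
% dial.yearhop n→-3
= 1843-11-19
% dial.stepdays n→141
= 1844-04-08
% dial.weekday
= Monday
% dial.pin d→1750-10-28
= 1750-10-28

Answer: cur=1844-04-08


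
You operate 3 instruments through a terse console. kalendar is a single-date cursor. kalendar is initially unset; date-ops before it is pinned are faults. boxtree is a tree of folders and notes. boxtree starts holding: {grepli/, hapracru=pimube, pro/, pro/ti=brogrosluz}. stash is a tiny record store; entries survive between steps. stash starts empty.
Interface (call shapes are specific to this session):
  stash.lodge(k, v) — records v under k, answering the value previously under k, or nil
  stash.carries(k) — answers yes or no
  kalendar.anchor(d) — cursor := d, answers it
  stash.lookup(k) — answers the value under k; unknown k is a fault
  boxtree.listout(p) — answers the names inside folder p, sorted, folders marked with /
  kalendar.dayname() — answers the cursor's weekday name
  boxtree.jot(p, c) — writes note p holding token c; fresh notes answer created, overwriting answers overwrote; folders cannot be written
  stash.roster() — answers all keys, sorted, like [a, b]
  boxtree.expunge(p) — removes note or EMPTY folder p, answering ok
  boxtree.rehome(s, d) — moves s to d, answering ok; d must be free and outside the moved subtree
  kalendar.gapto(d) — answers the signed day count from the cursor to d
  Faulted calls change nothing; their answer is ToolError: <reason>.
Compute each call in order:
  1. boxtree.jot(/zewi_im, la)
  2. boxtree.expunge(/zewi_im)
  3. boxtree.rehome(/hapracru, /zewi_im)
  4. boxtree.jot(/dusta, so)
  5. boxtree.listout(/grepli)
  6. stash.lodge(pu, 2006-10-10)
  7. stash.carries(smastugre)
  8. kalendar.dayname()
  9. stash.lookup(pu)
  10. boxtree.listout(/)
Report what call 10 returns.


[in] boxtree.jot /zewi_im la
= created
[in] boxtree.expunge /zewi_im
= ok
[in] boxtree.rehome /hapracru /zewi_im
= ok
[in] boxtree.jot /dusta so
= created
[in] boxtree.listout /grepli
= []
[in] stash.lodge pu 2006-10-10
= nil
[in] stash.carries smastugre
= no
[in] kalendar.dayname
= ToolError: no date set
[in] stash.lookup pu
= 2006-10-10
[in] boxtree.listout /
= [dusta, grepli/, pro/, zewi_im]

Answer: [dusta, grepli/, pro/, zewi_im]


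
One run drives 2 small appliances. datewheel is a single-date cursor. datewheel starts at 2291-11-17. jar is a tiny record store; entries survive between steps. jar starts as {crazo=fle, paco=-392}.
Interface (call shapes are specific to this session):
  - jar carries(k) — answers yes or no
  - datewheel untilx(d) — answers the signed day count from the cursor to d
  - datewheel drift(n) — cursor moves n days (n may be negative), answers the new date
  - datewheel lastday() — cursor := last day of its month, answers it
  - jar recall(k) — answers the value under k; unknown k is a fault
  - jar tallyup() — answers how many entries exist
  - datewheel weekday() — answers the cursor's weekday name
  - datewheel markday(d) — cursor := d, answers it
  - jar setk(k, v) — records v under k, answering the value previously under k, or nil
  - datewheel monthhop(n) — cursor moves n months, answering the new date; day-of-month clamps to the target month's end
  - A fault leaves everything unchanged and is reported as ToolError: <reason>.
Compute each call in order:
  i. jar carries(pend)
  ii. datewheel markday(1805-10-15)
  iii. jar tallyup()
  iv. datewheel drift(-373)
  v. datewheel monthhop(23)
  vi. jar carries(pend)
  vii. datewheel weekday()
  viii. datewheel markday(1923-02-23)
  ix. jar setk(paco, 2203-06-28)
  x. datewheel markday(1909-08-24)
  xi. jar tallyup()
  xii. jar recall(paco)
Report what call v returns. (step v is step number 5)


;; 1. jar carries(pend) ~> no
;; 2. datewheel markday(1805-10-15) ~> 1805-10-15
;; 3. jar tallyup() ~> 2
;; 4. datewheel drift(-373) ~> 1804-10-07
;; 5. datewheel monthhop(23) ~> 1806-09-07
;; 6. jar carries(pend) ~> no
;; 7. datewheel weekday() ~> Sunday
;; 8. datewheel markday(1923-02-23) ~> 1923-02-23
;; 9. jar setk(paco, 2203-06-28) ~> -392
;; 10. datewheel markday(1909-08-24) ~> 1909-08-24
;; 11. jar tallyup() ~> 2
;; 12. jar recall(paco) ~> 2203-06-28

Answer: 1806-09-07


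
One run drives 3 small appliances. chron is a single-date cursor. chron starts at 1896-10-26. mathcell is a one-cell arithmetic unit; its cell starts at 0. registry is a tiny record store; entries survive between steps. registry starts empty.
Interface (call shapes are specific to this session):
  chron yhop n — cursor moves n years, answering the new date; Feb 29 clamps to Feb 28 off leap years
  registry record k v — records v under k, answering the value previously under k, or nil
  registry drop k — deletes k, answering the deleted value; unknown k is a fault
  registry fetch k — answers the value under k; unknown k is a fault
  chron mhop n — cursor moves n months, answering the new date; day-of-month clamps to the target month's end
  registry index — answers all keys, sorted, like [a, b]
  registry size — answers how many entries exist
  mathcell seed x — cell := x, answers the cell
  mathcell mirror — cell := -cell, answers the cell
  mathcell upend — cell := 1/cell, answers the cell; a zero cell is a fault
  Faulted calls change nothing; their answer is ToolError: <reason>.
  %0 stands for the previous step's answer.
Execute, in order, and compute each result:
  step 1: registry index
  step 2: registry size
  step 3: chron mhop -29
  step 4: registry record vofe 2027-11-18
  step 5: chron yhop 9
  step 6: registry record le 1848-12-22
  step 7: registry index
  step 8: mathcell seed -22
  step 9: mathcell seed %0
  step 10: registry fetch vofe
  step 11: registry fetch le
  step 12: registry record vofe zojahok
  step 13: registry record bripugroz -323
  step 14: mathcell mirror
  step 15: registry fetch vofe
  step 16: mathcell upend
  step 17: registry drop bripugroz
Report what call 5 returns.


Answer: 1903-05-26

Derivation:
Now I run registry index, and see [].
Invoking registry size(), and observe 0.
Calling chron mhop using n=-29, — result: 1894-05-26.
Now I run registry record using k=vofe, v=2027-11-18, and observe nil.
I use chron yhop using n=9, — result: 1903-05-26.
Calling registry record using k=le, v=1848-12-22, and observe nil.
Then registry index, — result: [le, vofe].
I call mathcell seed using x=-22, and see -22.
Invoking mathcell seed using x=%0, → -22.
Then registry fetch using k=vofe, → 2027-11-18.
Then registry fetch using k=le: 1848-12-22.
I try registry record using k=vofe, v=zojahok, giving 2027-11-18.
Invoking registry record using k=bripugroz, v=-323, and see nil.
Next I call mathcell mirror(), which returns 22.
I run registry fetch using k=vofe, giving zojahok.
I call mathcell upend(), and observe 1/22.
Next I call registry drop using k=bripugroz, and see -323.


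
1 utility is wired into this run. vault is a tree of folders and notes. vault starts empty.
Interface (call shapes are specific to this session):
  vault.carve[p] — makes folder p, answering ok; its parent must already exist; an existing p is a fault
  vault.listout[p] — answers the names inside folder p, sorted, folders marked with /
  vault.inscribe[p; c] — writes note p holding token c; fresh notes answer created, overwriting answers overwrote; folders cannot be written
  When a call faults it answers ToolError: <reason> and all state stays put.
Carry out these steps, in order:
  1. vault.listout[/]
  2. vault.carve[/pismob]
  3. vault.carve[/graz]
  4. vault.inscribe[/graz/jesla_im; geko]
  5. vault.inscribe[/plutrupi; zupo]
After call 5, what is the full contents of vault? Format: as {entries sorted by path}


Answer: {graz/, graz/jesla_im=geko, pismob/, plutrupi=zupo}

Derivation:
;; 1. listout(p='/') ~> []
;; 2. carve(p='/pismob') ~> ok
;; 3. carve(p='/graz') ~> ok
;; 4. inscribe(p='/graz/jesla_im', c='geko') ~> created
;; 5. inscribe(p='/plutrupi', c='zupo') ~> created


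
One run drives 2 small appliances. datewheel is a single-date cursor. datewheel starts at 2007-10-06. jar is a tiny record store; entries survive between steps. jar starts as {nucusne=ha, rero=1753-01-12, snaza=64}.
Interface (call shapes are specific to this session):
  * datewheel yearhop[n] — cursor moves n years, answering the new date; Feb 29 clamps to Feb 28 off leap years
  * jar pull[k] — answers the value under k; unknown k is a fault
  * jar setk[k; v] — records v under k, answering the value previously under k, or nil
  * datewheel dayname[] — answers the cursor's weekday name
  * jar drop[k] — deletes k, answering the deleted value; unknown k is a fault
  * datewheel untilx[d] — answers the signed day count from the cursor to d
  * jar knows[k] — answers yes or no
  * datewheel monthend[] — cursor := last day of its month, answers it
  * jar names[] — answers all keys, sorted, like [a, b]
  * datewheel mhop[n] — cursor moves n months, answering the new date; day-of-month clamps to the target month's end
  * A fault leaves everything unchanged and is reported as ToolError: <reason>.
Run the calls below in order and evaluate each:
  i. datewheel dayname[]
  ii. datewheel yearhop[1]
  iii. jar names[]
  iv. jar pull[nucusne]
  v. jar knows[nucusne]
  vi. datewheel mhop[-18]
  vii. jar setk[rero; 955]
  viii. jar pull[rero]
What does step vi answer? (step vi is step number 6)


Answer: 2007-04-06

Derivation:
→ datewheel dayname()
← Saturday
→ datewheel yearhop(n=1)
← 2008-10-06
→ jar names()
← [nucusne, rero, snaza]
→ jar pull(k=nucusne)
← ha
→ jar knows(k=nucusne)
← yes
→ datewheel mhop(n=-18)
← 2007-04-06
→ jar setk(k=rero, v=955)
← 1753-01-12
→ jar pull(k=rero)
← 955


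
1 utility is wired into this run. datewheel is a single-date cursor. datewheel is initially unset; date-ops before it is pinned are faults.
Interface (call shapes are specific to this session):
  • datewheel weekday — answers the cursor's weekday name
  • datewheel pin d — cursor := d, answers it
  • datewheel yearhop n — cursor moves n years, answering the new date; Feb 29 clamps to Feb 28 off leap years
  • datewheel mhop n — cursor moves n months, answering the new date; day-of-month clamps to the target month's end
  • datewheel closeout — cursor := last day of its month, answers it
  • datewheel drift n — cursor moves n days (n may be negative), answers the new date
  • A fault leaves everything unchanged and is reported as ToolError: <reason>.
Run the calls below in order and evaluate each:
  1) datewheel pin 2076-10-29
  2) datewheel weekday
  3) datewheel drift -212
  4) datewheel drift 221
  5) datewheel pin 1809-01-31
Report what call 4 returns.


Step: datewheel pin[2076-10-29]
Result: 2076-10-29
Step: datewheel weekday[]
Result: Thursday
Step: datewheel drift[-212]
Result: 2076-03-31
Step: datewheel drift[221]
Result: 2076-11-07
Step: datewheel pin[1809-01-31]
Result: 1809-01-31

Answer: 2076-11-07


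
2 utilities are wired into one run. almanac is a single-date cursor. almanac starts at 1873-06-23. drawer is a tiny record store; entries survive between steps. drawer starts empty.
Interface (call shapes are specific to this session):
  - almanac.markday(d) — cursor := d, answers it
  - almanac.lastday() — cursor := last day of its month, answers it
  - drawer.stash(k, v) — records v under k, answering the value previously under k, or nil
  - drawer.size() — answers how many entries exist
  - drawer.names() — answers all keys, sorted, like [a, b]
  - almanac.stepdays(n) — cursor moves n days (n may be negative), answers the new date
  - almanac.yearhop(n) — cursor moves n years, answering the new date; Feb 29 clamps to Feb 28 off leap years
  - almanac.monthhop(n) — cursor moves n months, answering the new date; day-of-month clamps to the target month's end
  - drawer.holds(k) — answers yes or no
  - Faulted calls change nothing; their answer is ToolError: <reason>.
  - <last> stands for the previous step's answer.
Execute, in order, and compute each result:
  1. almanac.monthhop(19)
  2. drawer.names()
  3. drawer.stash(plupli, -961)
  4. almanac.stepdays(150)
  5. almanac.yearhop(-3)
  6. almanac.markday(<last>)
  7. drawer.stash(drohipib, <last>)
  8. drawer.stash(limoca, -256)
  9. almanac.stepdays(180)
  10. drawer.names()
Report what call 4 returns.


I try almanac.monthhop(n='19'), and get 1875-01-23.
Using drawer.names, → [].
Invoking drawer.stash(k='plupli', v='-961'), and observe nil.
Calling almanac.stepdays(n='150'), which returns 1875-06-22.
Using almanac.yearhop(n='-3'), which returns 1872-06-22.
I run almanac.markday(d='<last>'), which returns 1872-06-22.
Next I call drawer.stash(k='drohipib', v='<last>'), and get nil.
I call drawer.stash(k='limoca', v='-256'), which returns nil.
I invoke almanac.stepdays(n='180'), → 1872-12-19.
Next I call drawer.names(), and observe [drohipib, limoca, plupli].

Answer: 1875-06-22


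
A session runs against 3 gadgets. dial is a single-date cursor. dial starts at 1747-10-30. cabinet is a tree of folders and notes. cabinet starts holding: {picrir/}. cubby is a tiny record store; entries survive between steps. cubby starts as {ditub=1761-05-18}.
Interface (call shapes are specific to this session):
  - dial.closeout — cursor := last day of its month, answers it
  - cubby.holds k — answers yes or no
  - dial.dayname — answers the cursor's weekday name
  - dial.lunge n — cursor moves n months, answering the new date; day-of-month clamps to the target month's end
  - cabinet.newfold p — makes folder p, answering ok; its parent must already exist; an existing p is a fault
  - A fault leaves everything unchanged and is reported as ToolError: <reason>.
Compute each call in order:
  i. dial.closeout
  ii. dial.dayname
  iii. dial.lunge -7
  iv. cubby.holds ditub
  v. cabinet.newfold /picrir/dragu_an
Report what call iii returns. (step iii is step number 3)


Answer: 1747-03-31

Derivation:
·→ closeout()
·← 1747-10-31
·→ dayname()
·← Tuesday
·→ lunge(n='-7')
·← 1747-03-31
·→ holds(k='ditub')
·← yes
·→ newfold(p='/picrir/dragu_an')
·← ok


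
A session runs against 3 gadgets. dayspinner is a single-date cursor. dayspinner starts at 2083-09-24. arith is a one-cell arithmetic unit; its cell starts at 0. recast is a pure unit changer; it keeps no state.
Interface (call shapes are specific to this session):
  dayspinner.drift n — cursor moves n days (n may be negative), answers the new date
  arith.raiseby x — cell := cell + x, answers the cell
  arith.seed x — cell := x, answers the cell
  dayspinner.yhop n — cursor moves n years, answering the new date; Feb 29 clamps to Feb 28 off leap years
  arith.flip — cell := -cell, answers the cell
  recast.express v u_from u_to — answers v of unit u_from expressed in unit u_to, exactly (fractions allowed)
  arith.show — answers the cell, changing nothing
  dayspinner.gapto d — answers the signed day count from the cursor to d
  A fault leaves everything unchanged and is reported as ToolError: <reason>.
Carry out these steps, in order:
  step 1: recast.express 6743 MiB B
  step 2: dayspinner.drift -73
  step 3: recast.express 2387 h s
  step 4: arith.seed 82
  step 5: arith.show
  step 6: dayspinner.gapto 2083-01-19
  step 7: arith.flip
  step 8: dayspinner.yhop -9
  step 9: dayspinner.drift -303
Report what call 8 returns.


Answer: 2074-07-13

Derivation:
==> recast.express(v: 6743, u_from: MiB, u_to: B)
<== 7070547968
==> dayspinner.drift(n: -73)
<== 2083-07-13
==> recast.express(v: 2387, u_from: h, u_to: s)
<== 8593200
==> arith.seed(x: 82)
<== 82
==> arith.show()
<== 82
==> dayspinner.gapto(d: 2083-01-19)
<== -175
==> arith.flip()
<== -82
==> dayspinner.yhop(n: -9)
<== 2074-07-13
==> dayspinner.drift(n: -303)
<== 2073-09-13


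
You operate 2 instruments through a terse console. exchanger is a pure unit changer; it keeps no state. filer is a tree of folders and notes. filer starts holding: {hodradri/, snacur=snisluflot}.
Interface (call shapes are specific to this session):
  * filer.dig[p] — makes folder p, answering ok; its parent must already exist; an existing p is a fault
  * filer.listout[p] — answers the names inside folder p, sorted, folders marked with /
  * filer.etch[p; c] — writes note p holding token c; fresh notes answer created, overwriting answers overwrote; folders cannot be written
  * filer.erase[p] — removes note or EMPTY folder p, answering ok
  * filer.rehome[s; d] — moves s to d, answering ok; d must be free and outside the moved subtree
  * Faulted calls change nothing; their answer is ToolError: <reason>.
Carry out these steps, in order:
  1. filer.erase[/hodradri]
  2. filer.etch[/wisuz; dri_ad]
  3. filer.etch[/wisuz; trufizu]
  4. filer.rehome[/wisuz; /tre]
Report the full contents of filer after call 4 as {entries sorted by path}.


Answer: {snacur=snisluflot, tre=trufizu}

Derivation:
Step: filer.erase[/hodradri]
Result: ok
Step: filer.etch[/wisuz; dri_ad]
Result: created
Step: filer.etch[/wisuz; trufizu]
Result: overwrote
Step: filer.rehome[/wisuz; /tre]
Result: ok


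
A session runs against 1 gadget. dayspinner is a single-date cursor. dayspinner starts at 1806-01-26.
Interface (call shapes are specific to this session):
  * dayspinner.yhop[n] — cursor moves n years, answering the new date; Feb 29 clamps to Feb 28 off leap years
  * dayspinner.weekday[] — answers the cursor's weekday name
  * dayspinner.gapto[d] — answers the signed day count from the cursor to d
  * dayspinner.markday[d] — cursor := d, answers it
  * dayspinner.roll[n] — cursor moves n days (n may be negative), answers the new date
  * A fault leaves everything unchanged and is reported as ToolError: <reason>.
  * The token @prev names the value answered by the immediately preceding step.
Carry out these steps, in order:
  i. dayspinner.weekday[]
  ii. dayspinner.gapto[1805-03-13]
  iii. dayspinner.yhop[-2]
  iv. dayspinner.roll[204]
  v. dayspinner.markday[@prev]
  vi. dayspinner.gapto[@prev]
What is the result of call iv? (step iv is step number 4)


Answer: 1804-08-17

Derivation:
> dayspinner.weekday
:: Sunday
> dayspinner.gapto d: 1805-03-13
:: -319
> dayspinner.yhop n: -2
:: 1804-01-26
> dayspinner.roll n: 204
:: 1804-08-17
> dayspinner.markday d: @prev
:: 1804-08-17
> dayspinner.gapto d: @prev
:: 0


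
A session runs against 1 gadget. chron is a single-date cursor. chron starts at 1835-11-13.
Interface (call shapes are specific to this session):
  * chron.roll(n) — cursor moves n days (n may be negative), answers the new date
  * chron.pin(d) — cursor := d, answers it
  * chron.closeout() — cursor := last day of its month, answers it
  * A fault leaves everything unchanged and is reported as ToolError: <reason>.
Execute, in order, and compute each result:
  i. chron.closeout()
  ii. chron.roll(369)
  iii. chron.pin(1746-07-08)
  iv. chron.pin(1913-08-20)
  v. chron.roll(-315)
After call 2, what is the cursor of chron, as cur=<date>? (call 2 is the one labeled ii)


-- chron.closeout() == 1835-11-30
-- chron.roll(n→369) == 1836-12-03
-- chron.pin(d→1746-07-08) == 1746-07-08
-- chron.pin(d→1913-08-20) == 1913-08-20
-- chron.roll(n→-315) == 1912-10-09

Answer: cur=1836-12-03


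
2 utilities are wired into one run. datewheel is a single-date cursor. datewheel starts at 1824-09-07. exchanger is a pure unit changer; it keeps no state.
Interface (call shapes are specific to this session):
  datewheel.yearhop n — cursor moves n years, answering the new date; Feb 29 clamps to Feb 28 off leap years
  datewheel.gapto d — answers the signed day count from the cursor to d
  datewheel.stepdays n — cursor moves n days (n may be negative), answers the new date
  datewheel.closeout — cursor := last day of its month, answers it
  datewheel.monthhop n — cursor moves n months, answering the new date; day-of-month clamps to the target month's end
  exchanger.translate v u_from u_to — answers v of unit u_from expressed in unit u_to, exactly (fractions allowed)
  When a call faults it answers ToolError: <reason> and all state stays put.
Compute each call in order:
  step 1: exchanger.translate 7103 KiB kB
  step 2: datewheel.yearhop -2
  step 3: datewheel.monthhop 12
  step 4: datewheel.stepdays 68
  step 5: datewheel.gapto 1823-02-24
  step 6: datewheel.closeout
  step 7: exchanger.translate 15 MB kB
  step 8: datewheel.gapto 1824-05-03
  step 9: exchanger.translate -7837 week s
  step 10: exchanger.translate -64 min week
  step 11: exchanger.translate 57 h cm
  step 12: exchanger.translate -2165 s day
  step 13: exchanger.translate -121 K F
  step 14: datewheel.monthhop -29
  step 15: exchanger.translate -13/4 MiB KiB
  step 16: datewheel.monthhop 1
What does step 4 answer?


Answer: 1823-11-14

Derivation:
! exchanger.translate(v=7103, u_from=KiB, u_to=kB) -> 909184/125
! datewheel.yearhop(n=-2) -> 1822-09-07
! datewheel.monthhop(n=12) -> 1823-09-07
! datewheel.stepdays(n=68) -> 1823-11-14
! datewheel.gapto(d=1823-02-24) -> -263
! datewheel.closeout() -> 1823-11-30
! exchanger.translate(v=15, u_from=MB, u_to=kB) -> 15000
! datewheel.gapto(d=1824-05-03) -> 155
! exchanger.translate(v=-7837, u_from=week, u_to=s) -> -4739817600
! exchanger.translate(v=-64, u_from=min, u_to=week) -> -2/315
! exchanger.translate(v=57, u_from=h, u_to=cm) -> ToolError: incompatible units
! exchanger.translate(v=-2165, u_from=s, u_to=day) -> -433/17280
! exchanger.translate(v=-121, u_from=K, u_to=F) -> -67747/100
! datewheel.monthhop(n=-29) -> 1821-06-30
! exchanger.translate(v=-13/4, u_from=MiB, u_to=KiB) -> -3328
! datewheel.monthhop(n=1) -> 1821-07-30


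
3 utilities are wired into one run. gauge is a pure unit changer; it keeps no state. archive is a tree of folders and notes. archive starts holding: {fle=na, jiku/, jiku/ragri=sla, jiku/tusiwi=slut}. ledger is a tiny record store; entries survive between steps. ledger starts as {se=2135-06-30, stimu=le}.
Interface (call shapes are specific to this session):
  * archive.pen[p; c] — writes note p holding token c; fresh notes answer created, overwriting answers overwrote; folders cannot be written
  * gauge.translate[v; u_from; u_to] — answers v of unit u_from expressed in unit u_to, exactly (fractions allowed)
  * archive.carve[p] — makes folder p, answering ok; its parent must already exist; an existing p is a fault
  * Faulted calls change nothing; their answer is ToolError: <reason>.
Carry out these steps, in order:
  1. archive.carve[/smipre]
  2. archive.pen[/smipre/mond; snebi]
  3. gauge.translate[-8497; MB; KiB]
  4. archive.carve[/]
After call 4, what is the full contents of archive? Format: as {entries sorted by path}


Answer: {fle=na, jiku/, jiku/ragri=sla, jiku/tusiwi=slut, smipre/, smipre/mond=snebi}

Derivation:
Act: archive.carve[/smipre]
Obs: ok
Act: archive.pen[/smipre/mond; snebi]
Obs: created
Act: gauge.translate[-8497; MB; KiB]
Obs: -132765625/16
Act: archive.carve[/]
Obs: ToolError: exists


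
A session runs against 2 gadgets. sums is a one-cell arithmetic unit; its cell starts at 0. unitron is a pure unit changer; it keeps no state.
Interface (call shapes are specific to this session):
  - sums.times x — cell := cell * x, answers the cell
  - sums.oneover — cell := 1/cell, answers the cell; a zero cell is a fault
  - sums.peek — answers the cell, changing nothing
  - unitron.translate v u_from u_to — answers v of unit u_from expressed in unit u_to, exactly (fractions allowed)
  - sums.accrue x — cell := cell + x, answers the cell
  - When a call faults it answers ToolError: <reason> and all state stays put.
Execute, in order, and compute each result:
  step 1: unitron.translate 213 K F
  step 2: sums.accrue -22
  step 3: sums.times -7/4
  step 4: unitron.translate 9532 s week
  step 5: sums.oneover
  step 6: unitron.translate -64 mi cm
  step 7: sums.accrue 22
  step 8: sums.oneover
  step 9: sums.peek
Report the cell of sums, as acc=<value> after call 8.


Answer: acc=77/1696

Derivation:
~$ unitron.translate v: 213 u_from: K u_to: F
:: -7627/100
~$ sums.accrue x: -22
:: -22
~$ sums.times x: -7/4
:: 77/2
~$ unitron.translate v: 9532 u_from: s u_to: week
:: 2383/151200
~$ sums.oneover
:: 2/77
~$ unitron.translate v: -64 u_from: mi u_to: cm
:: -51499008/5
~$ sums.accrue x: 22
:: 1696/77
~$ sums.oneover
:: 77/1696
~$ sums.peek
:: 77/1696


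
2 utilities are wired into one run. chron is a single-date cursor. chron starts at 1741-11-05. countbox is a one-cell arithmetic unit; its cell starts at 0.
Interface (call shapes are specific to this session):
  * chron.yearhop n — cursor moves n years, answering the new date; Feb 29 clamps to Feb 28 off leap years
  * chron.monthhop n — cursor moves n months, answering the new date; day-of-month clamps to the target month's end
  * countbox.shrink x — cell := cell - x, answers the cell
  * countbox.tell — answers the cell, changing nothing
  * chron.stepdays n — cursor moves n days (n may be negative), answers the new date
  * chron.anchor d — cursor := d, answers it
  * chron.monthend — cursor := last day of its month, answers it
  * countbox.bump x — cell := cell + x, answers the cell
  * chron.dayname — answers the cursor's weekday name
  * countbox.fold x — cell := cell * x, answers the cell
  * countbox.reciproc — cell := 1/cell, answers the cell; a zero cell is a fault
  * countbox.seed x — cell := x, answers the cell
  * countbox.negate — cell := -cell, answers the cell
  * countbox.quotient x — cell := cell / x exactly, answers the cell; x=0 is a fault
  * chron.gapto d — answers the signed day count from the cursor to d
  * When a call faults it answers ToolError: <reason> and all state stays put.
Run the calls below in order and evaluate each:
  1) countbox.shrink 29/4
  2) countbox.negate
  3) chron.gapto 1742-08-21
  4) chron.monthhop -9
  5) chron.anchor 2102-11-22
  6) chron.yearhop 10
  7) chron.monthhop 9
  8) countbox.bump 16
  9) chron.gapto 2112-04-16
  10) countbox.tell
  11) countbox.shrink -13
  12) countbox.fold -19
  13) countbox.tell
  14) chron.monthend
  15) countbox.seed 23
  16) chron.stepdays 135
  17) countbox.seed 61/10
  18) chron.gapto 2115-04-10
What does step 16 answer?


% shrink x='29/4'
= -29/4
% negate
= 29/4
% gapto d='1742-08-21'
= 289
% monthhop n='-9'
= 1741-02-05
% anchor d='2102-11-22'
= 2102-11-22
% yearhop n='10'
= 2112-11-22
% monthhop n='9'
= 2113-08-22
% bump x='16'
= 93/4
% gapto d='2112-04-16'
= -493
% tell
= 93/4
% shrink x='-13'
= 145/4
% fold x='-19'
= -2755/4
% tell
= -2755/4
% monthend
= 2113-08-31
% seed x='23'
= 23
% stepdays n='135'
= 2114-01-13
% seed x='61/10'
= 61/10
% gapto d='2115-04-10'
= 452

Answer: 2114-01-13


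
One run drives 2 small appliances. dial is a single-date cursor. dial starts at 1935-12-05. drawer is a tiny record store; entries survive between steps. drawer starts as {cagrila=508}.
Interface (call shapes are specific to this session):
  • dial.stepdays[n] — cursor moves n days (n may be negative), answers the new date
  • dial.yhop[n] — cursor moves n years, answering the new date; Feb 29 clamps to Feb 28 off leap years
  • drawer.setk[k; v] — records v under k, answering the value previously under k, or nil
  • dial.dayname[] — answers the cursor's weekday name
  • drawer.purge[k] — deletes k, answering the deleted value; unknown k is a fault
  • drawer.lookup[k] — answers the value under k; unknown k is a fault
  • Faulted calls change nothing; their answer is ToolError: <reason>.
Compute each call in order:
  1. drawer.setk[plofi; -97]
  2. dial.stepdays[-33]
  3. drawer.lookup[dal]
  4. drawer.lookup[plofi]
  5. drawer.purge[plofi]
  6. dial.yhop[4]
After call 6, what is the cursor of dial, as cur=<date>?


→ setk(k='plofi', v='-97')
← nil
→ stepdays(n='-33')
← 1935-11-02
→ lookup(k='dal')
← ToolError: no such key dal
→ lookup(k='plofi')
← -97
→ purge(k='plofi')
← -97
→ yhop(n='4')
← 1939-11-02

Answer: cur=1939-11-02


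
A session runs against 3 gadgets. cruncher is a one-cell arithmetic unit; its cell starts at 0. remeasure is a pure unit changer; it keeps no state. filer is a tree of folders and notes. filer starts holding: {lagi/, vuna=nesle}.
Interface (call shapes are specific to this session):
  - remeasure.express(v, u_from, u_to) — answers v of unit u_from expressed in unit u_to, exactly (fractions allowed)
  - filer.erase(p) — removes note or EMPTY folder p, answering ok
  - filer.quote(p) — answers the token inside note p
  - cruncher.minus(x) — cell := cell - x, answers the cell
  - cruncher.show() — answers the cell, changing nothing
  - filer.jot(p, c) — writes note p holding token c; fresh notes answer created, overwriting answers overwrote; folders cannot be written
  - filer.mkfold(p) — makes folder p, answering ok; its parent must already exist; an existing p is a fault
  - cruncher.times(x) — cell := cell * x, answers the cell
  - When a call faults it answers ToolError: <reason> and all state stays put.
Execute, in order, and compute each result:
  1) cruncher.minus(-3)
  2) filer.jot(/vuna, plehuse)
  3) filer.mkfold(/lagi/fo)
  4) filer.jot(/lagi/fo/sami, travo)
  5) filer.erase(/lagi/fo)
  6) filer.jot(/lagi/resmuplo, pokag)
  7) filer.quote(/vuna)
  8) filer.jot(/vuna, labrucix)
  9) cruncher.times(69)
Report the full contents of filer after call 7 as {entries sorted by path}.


Do: minus[x=-3]
See: 3
Do: jot[p=/vuna; c=plehuse]
See: overwrote
Do: mkfold[p=/lagi/fo]
See: ok
Do: jot[p=/lagi/fo/sami; c=travo]
See: created
Do: erase[p=/lagi/fo]
See: ToolError: not empty
Do: jot[p=/lagi/resmuplo; c=pokag]
See: created
Do: quote[p=/vuna]
See: plehuse
Do: jot[p=/vuna; c=labrucix]
See: overwrote
Do: times[x=69]
See: 207

Answer: {lagi/, lagi/fo/, lagi/fo/sami=travo, lagi/resmuplo=pokag, vuna=plehuse}


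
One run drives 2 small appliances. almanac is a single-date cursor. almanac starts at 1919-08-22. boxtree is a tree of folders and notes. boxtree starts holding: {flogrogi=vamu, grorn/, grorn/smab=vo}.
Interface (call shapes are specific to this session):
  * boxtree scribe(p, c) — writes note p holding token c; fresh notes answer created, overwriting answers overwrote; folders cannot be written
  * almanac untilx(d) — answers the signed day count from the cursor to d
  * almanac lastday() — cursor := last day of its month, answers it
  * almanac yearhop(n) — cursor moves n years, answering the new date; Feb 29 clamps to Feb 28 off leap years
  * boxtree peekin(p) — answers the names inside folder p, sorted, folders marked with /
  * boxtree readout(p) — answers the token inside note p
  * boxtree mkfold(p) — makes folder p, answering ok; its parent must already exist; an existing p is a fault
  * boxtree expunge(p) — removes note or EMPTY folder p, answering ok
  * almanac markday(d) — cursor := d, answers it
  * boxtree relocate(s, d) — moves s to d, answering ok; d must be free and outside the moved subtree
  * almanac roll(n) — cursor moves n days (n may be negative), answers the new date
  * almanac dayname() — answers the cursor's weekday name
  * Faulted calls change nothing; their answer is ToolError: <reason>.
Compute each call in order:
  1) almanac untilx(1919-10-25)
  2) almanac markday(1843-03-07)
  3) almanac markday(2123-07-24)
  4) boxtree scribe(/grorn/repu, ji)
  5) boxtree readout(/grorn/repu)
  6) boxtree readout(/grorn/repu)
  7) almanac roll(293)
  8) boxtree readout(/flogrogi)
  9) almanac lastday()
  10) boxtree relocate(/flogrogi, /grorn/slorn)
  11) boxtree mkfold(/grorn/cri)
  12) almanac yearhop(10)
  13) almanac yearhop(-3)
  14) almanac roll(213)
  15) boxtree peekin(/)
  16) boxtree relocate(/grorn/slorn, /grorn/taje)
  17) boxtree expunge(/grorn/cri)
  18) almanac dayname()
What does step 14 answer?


Answer: 2131-12-30

Derivation:
$ almanac untilx d: 1919-10-25
[out] 64
$ almanac markday d: 1843-03-07
[out] 1843-03-07
$ almanac markday d: 2123-07-24
[out] 2123-07-24
$ boxtree scribe p: /grorn/repu c: ji
[out] created
$ boxtree readout p: /grorn/repu
[out] ji
$ boxtree readout p: /grorn/repu
[out] ji
$ almanac roll n: 293
[out] 2124-05-12
$ boxtree readout p: /flogrogi
[out] vamu
$ almanac lastday
[out] 2124-05-31
$ boxtree relocate s: /flogrogi d: /grorn/slorn
[out] ok
$ boxtree mkfold p: /grorn/cri
[out] ok
$ almanac yearhop n: 10
[out] 2134-05-31
$ almanac yearhop n: -3
[out] 2131-05-31
$ almanac roll n: 213
[out] 2131-12-30
$ boxtree peekin p: /
[out] [grorn/]
$ boxtree relocate s: /grorn/slorn d: /grorn/taje
[out] ok
$ boxtree expunge p: /grorn/cri
[out] ok
$ almanac dayname
[out] Sunday


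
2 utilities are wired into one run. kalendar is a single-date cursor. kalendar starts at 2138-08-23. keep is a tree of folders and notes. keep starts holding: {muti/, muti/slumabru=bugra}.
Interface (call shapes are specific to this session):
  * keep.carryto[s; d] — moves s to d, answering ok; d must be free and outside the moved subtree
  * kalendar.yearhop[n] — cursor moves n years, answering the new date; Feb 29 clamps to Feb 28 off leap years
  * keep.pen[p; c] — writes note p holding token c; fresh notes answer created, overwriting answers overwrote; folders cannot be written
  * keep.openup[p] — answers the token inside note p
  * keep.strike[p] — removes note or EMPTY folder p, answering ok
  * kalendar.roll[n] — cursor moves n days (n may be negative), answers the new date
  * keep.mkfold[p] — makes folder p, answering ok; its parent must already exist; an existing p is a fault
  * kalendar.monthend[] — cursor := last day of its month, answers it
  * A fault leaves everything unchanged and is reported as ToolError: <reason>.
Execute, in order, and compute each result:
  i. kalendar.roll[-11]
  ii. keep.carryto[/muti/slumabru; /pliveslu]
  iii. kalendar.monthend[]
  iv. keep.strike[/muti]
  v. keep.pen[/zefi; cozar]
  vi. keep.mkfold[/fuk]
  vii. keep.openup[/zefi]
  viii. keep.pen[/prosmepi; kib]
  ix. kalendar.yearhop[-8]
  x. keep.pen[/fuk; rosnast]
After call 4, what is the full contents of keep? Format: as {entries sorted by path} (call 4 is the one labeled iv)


I run kalendar.roll on n='-11', and observe 2138-08-12.
I call keep.carryto on s='/muti/slumabru', d='/pliveslu', → ok.
Then kalendar.monthend, — result: 2138-08-31.
I invoke keep.strike on p='/muti', — result: ok.
I call keep.pen on p='/zefi', c='cozar', which returns created.
I invoke keep.mkfold on p='/fuk', which returns ok.
I call keep.openup on p='/zefi', and get cozar.
Then keep.pen on p='/prosmepi', c='kib', — result: created.
I use kalendar.yearhop on n='-8', giving 2130-08-31.
I try keep.pen on p='/fuk', c='rosnast', → ToolError: is a directory.

Answer: {pliveslu=bugra}
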